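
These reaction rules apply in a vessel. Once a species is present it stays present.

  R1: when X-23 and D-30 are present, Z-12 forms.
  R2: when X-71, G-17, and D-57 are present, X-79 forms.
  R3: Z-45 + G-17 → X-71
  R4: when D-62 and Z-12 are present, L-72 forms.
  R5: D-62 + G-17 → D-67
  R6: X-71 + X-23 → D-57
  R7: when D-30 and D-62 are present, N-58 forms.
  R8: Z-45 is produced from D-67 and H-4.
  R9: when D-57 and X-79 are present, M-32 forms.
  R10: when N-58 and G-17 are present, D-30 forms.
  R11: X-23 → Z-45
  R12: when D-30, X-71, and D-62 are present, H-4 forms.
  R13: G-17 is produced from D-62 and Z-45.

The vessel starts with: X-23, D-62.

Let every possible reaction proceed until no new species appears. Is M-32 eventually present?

Yes

X-23 present → Z-45 forms (R11).
D-62 and Z-45 present → G-17 forms (R13).
Z-45 and G-17 present → X-71 forms (R3).
X-71 and X-23 present → D-57 forms (R6).
X-71, G-17, and D-57 present → X-79 forms (R2).
D-57 and X-79 present → M-32 forms (R9).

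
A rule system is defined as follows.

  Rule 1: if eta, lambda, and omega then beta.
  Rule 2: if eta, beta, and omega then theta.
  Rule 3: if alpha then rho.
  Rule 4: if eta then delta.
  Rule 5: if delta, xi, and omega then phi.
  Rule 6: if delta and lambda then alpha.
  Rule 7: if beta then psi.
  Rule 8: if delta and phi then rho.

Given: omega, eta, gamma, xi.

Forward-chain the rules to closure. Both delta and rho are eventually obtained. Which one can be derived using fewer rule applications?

delta

delta: eta holds, so delta follows (Rule 4). [1 rule application]
rho: eta holds, so delta follows (Rule 4). From delta, xi, and omega, Rule 5 gives phi. From delta and phi, Rule 8 gives rho. [3 rule applications]
delta needs fewer.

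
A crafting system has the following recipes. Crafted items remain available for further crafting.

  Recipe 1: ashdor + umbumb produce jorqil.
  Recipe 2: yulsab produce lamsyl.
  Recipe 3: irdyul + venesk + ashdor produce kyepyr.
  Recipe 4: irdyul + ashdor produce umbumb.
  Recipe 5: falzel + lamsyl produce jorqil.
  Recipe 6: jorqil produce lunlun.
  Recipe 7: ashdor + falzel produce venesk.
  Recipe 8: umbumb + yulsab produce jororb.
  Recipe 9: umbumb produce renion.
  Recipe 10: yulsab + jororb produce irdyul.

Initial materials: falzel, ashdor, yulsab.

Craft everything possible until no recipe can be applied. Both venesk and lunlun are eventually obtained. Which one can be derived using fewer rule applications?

venesk

venesk: Using Recipe 7, ashdor and falzel make venesk. [1 rule application]
lunlun: yulsab → lamsyl (Recipe 2). Using Recipe 5, falzel and lamsyl make jorqil. jorqil → lunlun (Recipe 6). [3 rule applications]
venesk needs fewer.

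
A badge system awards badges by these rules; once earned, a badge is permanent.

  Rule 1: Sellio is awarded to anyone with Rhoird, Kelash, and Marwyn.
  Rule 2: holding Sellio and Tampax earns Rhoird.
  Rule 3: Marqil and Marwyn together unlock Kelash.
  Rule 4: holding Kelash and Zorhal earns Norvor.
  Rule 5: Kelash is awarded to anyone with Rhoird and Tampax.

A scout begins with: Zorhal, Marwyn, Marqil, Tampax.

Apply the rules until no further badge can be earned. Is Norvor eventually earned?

With Marqil and Marwyn, Kelash is earned (Rule 3).
With Kelash and Zorhal, Norvor is earned (Rule 4).

Yes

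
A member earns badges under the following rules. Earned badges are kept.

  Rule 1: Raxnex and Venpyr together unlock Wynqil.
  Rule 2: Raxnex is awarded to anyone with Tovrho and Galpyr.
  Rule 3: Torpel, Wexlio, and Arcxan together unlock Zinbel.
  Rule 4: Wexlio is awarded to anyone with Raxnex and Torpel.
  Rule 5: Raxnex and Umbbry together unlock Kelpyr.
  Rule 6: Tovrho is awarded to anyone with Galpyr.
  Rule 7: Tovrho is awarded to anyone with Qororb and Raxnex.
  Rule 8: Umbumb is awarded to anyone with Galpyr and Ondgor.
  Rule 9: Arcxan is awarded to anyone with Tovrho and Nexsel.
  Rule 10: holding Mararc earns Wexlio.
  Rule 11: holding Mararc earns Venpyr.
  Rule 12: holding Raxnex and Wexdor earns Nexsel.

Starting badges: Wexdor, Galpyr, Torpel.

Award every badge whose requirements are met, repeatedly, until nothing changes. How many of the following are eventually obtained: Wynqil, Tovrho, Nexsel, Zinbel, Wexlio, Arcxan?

With Galpyr, Tovrho is earned (Rule 6).
With Tovrho and Galpyr, Raxnex is earned (Rule 2).
With Raxnex and Wexdor, Nexsel is earned (Rule 12).
With Raxnex and Torpel, Wexlio is earned (Rule 4).
With Tovrho and Nexsel, Arcxan is earned (Rule 9).
With Torpel, Wexlio, and Arcxan, Zinbel is earned (Rule 3).
Wynqil would need Raxnex and Venpyr (Rule 1), but Venpyr is never earned.
Tovrho: reached.
Nexsel: reached.
Zinbel: reached.
Wexlio: reached.
Arcxan: reached.
Reached: Tovrho, Nexsel, Zinbel, Wexlio, and Arcxan — 5 of the 6.

5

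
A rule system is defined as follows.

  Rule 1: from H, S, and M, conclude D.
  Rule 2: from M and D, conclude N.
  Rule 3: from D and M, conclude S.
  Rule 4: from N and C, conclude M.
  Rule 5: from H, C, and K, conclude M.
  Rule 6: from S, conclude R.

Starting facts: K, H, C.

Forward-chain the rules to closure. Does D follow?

No

D would need H, S, and M (Rule 1), but S is never established.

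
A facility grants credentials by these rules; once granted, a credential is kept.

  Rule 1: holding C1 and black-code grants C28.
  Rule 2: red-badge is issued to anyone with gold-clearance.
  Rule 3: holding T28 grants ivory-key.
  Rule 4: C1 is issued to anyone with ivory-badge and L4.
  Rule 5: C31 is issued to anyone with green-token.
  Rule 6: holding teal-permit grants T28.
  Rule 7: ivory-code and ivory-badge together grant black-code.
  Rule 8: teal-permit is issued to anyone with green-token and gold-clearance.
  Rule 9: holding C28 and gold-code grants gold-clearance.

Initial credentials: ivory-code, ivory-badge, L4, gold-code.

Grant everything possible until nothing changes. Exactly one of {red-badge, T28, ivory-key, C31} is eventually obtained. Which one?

red-badge

Holding ivory-code and ivory-badge grants black-code (Rule 7).
Holding ivory-badge and L4 grants C1 (Rule 4).
Holding C1 and black-code grants C28 (Rule 1).
Holding C28 and gold-code grants gold-clearance (Rule 9).
Holding gold-clearance grants red-badge (Rule 2).
T28 would need teal-permit (Rule 6), but teal-permit is never granted. ivory-key would need T28 (Rule 3), but T28 is never granted. C31 would need green-token (Rule 5), but green-token is never granted.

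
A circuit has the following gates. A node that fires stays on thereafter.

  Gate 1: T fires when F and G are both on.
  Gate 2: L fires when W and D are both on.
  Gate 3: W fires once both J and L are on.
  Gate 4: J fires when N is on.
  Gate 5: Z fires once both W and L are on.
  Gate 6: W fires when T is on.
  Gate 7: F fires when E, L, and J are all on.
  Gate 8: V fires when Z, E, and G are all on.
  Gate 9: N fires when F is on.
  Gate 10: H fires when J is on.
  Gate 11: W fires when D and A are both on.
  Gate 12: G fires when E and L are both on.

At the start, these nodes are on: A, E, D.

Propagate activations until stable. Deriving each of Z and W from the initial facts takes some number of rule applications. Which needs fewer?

W: Gate 11: D and A on → W on. [1 rule application]
Z: Gate 11: D and A on → W on. W and D are on, so L fires (Gate 2). W and L are on, so Z fires (Gate 5). [3 rule applications]
W needs fewer.

W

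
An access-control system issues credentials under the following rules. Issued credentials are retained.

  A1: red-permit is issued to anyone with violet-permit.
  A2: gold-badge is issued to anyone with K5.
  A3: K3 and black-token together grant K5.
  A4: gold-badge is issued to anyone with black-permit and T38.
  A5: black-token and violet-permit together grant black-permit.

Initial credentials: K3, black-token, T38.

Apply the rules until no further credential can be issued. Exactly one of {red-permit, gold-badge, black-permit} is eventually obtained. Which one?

gold-badge

Holding K3 and black-token grants K5 (A3).
Holding K5 grants gold-badge (A2).
black-permit would need black-token and violet-permit (A5), but violet-permit is never granted. red-permit would need violet-permit (A1), but violet-permit is never granted.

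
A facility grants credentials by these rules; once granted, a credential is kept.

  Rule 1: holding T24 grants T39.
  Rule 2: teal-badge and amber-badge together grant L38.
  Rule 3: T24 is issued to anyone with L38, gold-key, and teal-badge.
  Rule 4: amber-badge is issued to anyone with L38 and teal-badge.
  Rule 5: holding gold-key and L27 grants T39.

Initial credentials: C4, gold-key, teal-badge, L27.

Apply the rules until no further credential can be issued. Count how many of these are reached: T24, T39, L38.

Holding gold-key and L27 grants T39 (Rule 5).
T24 would need L38, gold-key, and teal-badge (Rule 3), but L38 is never granted.
T39: reached.
L38 would need teal-badge and amber-badge (Rule 2), but amber-badge is never granted.
Reached: T39 — 1 of the 3.

1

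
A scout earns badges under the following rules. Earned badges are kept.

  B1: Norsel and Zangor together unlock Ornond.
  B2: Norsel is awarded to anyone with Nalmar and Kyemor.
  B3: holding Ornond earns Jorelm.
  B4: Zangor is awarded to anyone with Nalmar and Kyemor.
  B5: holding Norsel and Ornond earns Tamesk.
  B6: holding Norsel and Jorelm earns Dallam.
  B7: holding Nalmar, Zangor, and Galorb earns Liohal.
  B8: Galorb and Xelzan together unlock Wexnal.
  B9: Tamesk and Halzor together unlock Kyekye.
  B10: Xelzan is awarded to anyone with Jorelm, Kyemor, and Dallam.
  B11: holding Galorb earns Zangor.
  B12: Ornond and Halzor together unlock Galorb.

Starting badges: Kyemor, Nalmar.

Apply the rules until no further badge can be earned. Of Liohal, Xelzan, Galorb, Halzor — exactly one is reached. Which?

With Nalmar and Kyemor, Norsel is earned (B2).
With Nalmar and Kyemor, Zangor is earned (B4).
With Norsel and Zangor, Ornond is earned (B1).
With Ornond, Jorelm is earned (B3).
With Norsel and Jorelm, Dallam is earned (B6).
With Jorelm, Kyemor, and Dallam, Xelzan is earned (B10).
Galorb would need Ornond and Halzor (B12), but Halzor is never earned. Liohal would need Nalmar, Zangor, and Galorb (B7), but Galorb is never earned. No rule produces Halzor, and it is not given.

Xelzan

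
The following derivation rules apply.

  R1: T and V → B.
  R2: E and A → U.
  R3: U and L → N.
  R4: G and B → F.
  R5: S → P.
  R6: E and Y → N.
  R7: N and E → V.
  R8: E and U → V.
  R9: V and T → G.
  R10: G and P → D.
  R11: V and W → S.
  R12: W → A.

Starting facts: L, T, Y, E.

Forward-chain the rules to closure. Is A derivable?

A would need W (R12), but W is never established.

No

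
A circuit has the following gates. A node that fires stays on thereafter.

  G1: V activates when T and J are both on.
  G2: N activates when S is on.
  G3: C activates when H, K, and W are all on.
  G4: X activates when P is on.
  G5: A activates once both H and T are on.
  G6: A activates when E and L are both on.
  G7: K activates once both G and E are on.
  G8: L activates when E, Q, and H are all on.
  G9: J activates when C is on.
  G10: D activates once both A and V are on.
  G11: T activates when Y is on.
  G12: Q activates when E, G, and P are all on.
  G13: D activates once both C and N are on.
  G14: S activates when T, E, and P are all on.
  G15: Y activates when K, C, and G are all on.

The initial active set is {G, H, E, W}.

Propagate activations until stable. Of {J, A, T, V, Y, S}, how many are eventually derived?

G and E are on, so K activates (G7).
H, K, and W are on, so C activates (G3).
C is on, so J activates (G9).
G15: K, C, and G on → Y on.
Y is on, so T activates (G11).
G5: H and T on → A on.
G1: T and J on → V on.
J: reached.
A: reached.
T: reached.
V: reached.
Y: reached.
S would need T, E, and P (G14), but P never turns on.
Reached: J, A, T, V, and Y — 5 of the 6.

5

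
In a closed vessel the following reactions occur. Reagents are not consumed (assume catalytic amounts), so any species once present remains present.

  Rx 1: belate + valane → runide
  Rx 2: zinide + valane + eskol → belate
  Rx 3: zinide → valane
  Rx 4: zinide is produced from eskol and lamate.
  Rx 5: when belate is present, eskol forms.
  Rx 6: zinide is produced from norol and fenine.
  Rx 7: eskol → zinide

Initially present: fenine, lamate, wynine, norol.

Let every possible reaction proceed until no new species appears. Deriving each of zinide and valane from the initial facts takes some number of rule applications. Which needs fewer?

zinide: norol and fenine present → zinide forms (Rx 6). [1 rule application]
valane: norol and fenine present → zinide forms (Rx 6). zinide present → valane forms (Rx 3). [2 rule applications]
zinide needs fewer.

zinide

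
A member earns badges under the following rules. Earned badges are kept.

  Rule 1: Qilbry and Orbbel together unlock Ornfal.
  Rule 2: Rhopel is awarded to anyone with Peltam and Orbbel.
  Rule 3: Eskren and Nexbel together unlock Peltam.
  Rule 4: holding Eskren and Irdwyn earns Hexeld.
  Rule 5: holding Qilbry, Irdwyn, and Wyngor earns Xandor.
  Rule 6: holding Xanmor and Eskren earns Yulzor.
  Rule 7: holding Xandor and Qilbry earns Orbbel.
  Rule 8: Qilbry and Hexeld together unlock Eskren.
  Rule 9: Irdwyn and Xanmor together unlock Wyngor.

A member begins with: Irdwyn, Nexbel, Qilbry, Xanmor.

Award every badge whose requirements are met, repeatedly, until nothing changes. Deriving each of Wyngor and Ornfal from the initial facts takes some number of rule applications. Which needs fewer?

Wyngor

Wyngor: With Irdwyn and Xanmor, Wyngor is earned (Rule 9). [1 rule application]
Ornfal: With Irdwyn and Xanmor, Wyngor is earned (Rule 9). With Qilbry, Irdwyn, and Wyngor, Xandor is earned (Rule 5). With Xandor and Qilbry, Orbbel is earned (Rule 7). With Qilbry and Orbbel, Ornfal is earned (Rule 1). [4 rule applications]
Wyngor needs fewer.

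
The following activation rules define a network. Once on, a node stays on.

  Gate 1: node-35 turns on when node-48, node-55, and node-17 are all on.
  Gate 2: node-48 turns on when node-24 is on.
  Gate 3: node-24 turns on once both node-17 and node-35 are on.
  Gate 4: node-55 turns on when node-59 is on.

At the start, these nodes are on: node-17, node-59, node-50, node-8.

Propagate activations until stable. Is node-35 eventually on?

No

node-35 would need node-48, node-55, and node-17 (Gate 1), but node-48 never turns on.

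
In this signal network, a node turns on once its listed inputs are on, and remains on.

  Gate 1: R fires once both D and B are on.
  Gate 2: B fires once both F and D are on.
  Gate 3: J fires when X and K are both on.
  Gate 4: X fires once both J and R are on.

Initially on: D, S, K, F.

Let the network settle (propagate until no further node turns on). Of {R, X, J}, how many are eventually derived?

F and D are on, so B fires (Gate 2).
D and B are on, so R fires (Gate 1).
R: reached.
X would need J and R (Gate 4), but J never turns on.
J would need X and K (Gate 3), but X never turns on.
Reached: R — 1 of the 3.

1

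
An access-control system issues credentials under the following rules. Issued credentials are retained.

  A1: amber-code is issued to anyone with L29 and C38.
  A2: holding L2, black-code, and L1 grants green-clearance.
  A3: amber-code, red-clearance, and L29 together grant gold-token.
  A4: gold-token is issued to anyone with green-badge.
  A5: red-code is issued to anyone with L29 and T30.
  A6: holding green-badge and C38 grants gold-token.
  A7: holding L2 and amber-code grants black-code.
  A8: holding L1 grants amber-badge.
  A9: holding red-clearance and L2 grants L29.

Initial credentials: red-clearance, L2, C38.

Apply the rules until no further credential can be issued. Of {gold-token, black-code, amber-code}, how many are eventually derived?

Holding red-clearance and L2 grants L29 (A9).
Holding L29 and C38 grants amber-code (A1).
Holding amber-code, red-clearance, and L29 grants gold-token (A3).
Holding L2 and amber-code grants black-code (A7).
gold-token: reached.
black-code: reached.
amber-code: reached.
All 3 are reached.

3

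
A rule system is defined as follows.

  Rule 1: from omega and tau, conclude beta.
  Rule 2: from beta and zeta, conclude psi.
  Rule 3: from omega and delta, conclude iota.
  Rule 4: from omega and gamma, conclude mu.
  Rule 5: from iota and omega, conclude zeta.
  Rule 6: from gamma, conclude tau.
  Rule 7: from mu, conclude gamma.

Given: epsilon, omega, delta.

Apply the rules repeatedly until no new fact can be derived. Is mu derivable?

mu would need omega and gamma (Rule 4), but gamma is never established.

No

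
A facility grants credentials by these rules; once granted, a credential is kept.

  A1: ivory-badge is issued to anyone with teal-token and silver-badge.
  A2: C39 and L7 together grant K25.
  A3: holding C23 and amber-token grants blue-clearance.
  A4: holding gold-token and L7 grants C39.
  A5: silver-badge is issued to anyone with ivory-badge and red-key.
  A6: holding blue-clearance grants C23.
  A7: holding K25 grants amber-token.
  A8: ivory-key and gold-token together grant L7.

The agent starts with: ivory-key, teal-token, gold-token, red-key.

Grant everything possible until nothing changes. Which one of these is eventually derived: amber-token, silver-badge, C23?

amber-token

Holding ivory-key and gold-token grants L7 (A8).
Holding gold-token and L7 grants C39 (A4).
Holding C39 and L7 grants K25 (A2).
Holding K25 grants amber-token (A7).
C23 would need blue-clearance (A6), but blue-clearance is never granted. silver-badge would need ivory-badge and red-key (A5), but ivory-badge is never granted.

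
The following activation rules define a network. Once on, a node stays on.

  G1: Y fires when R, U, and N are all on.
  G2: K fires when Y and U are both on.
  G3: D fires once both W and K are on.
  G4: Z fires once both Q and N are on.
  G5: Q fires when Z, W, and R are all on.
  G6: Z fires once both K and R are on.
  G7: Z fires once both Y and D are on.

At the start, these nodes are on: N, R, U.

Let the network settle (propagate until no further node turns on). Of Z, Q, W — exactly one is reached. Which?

Z

R, U, and N are on, so Y fires (G1).
Y and U are on, so K fires (G2).
G6: K and R on → Z on.
Q would need Z, W, and R (G5), but W never turns on. No rule produces W, and it is not given.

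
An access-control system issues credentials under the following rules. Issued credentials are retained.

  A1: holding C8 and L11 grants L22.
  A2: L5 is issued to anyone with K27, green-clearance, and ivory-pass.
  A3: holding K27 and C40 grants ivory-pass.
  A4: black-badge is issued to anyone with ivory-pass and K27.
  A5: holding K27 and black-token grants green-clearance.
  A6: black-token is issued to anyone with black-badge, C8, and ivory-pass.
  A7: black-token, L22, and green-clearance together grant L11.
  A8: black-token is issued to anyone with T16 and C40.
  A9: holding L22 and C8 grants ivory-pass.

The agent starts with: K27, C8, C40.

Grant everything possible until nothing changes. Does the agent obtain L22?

L22 would need C8 and L11 (A1), but L11 is never granted.

No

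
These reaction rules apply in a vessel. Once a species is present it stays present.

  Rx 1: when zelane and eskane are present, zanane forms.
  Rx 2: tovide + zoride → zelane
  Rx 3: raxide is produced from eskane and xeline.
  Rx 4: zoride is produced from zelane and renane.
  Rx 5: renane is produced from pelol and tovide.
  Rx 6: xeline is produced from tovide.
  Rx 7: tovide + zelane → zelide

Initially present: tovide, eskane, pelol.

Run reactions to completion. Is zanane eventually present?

zanane would need zelane and eskane (Rx 1), but zelane never forms.

No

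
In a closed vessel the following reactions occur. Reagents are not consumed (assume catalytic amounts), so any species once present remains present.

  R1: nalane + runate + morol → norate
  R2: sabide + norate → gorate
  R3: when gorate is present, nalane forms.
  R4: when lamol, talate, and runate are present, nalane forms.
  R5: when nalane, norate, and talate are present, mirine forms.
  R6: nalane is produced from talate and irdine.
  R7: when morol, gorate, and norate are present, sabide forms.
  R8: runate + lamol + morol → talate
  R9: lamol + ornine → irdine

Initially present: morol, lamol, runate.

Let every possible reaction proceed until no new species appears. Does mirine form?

runate, lamol, and morol present → talate forms (R8).
lamol, talate, and runate present → nalane forms (R4).
nalane, runate, and morol present → norate forms (R1).
nalane, norate, and talate present → mirine forms (R5).

Yes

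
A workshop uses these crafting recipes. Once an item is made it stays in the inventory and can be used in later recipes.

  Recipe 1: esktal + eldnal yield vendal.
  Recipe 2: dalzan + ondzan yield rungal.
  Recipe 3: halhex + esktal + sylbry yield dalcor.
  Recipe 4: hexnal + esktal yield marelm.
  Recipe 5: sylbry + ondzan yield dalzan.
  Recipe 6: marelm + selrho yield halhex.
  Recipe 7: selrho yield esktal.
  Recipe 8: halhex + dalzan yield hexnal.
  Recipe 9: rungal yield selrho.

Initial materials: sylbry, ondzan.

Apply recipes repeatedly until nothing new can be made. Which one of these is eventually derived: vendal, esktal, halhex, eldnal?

sylbry + ondzan → dalzan (Recipe 5).
dalzan + ondzan → rungal (Recipe 2).
Using Recipe 9, rungal makes selrho.
Using Recipe 7, selrho makes esktal.
vendal would need esktal and eldnal (Recipe 1), but eldnal is never obtained. No rule produces eldnal, and it is not given. halhex would need marelm and selrho (Recipe 6), but marelm is never obtained.

esktal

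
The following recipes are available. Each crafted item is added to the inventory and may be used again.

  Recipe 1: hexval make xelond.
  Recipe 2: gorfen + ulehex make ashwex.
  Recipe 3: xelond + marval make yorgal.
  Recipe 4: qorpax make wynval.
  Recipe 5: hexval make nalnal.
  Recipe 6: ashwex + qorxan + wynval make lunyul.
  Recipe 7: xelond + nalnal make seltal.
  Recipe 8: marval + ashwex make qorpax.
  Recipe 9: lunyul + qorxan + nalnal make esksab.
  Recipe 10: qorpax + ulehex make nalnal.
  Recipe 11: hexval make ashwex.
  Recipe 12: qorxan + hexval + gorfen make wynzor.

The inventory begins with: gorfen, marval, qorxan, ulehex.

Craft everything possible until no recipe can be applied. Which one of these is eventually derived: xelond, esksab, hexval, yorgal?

esksab

Using Recipe 2, gorfen and ulehex make ashwex.
marval + ashwex → qorpax (Recipe 8).
qorpax → wynval (Recipe 4).
qorpax + ulehex → nalnal (Recipe 10).
ashwex + qorxan + wynval → lunyul (Recipe 6).
Using Recipe 9, lunyul, qorxan, and nalnal make esksab.
yorgal would need xelond and marval (Recipe 3), but xelond is never obtained. No rule produces hexval, and it is not given. xelond would need hexval (Recipe 1), but hexval is never obtained.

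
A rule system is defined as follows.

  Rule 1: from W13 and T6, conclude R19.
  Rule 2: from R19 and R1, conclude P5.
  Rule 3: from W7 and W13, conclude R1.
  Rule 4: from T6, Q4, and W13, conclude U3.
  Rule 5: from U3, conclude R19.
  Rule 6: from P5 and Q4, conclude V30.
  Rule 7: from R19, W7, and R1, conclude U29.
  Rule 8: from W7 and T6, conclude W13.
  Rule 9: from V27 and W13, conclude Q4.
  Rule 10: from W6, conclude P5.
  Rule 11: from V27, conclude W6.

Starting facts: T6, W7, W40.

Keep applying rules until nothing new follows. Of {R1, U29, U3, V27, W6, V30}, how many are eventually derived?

From W7 and T6, Rule 8 gives W13.
From W7 and W13, Rule 3 gives R1.
From W13 and T6, Rule 1 gives R19.
From R19, W7, and R1, Rule 7 gives U29.
R1: reached.
U29: reached.
U3 would need T6, Q4, and W13 (Rule 4), but Q4 is never established.
No rule produces V27, and it is not given.
W6 would need V27 (Rule 11), but V27 is never established.
V30 would need P5 and Q4 (Rule 6), but Q4 is never established.
Reached: R1 and U29 — 2 of the 6.

2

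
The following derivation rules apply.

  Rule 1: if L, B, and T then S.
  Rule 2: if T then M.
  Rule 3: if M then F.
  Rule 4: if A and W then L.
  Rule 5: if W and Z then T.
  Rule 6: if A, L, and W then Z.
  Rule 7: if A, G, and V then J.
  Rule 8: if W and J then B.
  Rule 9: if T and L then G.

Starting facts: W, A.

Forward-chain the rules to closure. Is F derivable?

From A and W, Rule 4 gives L.
From A, L, and W, Rule 6 gives Z.
From W and Z, Rule 5 gives T.
From T, Rule 2 gives M.
M holds, so F follows (Rule 3).

Yes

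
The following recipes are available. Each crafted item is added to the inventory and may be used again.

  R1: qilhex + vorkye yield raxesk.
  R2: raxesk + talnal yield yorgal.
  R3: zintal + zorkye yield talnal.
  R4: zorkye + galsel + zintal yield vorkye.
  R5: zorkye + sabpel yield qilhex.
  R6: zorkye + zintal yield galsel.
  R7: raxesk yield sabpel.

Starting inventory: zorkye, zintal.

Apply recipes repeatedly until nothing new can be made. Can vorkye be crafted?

Yes

Using R6, zorkye and zintal make galsel.
zorkye + galsel + zintal → vorkye (R4).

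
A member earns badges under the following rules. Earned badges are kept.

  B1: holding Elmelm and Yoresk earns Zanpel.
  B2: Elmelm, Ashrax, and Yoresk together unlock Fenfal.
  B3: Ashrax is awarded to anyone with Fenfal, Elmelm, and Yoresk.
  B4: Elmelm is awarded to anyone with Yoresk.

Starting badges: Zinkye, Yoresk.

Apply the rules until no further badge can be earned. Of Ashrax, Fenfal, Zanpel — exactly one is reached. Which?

Zanpel

With Yoresk, Elmelm is earned (B4).
With Elmelm and Yoresk, Zanpel is earned (B1).
Fenfal would need Elmelm, Ashrax, and Yoresk (B2), but Ashrax is never earned. Ashrax would need Fenfal, Elmelm, and Yoresk (B3), but Fenfal is never earned.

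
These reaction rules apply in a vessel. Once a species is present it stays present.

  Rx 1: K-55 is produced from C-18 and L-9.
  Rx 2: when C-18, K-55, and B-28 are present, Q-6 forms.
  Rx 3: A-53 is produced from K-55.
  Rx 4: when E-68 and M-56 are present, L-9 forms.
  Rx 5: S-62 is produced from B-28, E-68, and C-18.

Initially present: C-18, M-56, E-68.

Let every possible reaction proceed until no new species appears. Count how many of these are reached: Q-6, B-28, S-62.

0

Q-6 would need C-18, K-55, and B-28 (Rx 2), but B-28 never forms.
No rule produces B-28, and it is not given.
S-62 would need B-28, E-68, and C-18 (Rx 5), but B-28 never forms.
None of the 3 are reached.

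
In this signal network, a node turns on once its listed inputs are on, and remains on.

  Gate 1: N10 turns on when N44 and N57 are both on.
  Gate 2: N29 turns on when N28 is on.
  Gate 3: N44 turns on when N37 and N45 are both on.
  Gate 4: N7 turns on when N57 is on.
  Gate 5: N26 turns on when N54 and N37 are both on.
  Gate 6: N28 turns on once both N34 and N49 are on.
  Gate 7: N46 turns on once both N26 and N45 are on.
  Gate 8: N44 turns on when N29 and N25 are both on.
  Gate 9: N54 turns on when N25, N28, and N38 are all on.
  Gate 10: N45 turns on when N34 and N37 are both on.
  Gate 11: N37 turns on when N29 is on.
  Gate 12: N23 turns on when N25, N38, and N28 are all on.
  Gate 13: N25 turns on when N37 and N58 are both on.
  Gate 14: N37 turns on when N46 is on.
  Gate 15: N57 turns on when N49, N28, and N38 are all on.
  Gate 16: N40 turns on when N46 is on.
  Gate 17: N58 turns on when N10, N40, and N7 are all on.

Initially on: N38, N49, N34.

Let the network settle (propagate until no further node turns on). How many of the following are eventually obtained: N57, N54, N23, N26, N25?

Gate 6: N34 and N49 on → N28 on.
N49, N28, and N38 are on, so N57 turns on (Gate 15).
N57: reached.
N54 would need N25, N28, and N38 (Gate 9), but N25 never turns on.
N23 would need N25, N38, and N28 (Gate 12), but N25 never turns on.
N26 would need N54 and N37 (Gate 5), but N54 never turns on.
N25 would need N37 and N58 (Gate 13), but N58 never turns on.
Reached: N57 — 1 of the 5.

1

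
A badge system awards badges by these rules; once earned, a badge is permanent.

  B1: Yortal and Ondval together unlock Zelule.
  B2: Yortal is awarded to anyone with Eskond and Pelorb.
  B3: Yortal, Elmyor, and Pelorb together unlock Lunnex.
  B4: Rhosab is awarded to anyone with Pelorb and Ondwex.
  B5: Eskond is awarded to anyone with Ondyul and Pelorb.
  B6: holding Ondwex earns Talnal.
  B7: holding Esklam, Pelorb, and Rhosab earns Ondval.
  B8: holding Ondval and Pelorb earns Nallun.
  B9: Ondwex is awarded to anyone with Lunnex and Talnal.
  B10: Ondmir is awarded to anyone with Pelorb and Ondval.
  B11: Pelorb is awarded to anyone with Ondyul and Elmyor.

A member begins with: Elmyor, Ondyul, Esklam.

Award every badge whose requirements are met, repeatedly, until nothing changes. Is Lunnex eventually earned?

Yes

With Ondyul and Elmyor, Pelorb is earned (B11).
With Ondyul and Pelorb, Eskond is earned (B5).
With Eskond and Pelorb, Yortal is earned (B2).
With Yortal, Elmyor, and Pelorb, Lunnex is earned (B3).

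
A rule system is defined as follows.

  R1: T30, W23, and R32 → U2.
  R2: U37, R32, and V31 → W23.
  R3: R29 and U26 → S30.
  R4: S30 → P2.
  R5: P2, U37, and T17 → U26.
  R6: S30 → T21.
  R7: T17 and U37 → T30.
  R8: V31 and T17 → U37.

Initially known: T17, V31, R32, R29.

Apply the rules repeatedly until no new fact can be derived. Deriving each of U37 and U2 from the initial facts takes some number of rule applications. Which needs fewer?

U37: From V31 and T17, R8 gives U37. [1 rule application]
U2: V31 and T17 hold, so U37 follows (R8). U37, R32, and V31 hold, so W23 follows (R2). T17 and U37 hold, so T30 follows (R7). T30, W23, and R32 hold, so U2 follows (R1). [4 rule applications]
U37 needs fewer.

U37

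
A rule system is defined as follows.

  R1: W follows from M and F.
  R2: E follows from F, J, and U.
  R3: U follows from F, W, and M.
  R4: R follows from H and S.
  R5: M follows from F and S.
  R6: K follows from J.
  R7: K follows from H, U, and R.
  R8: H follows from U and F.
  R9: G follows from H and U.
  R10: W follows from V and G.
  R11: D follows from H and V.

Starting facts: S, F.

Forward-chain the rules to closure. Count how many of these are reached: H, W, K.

3

F and S hold, so M follows (R5).
M and F hold, so W follows (R1).
From F, W, and M, R3 gives U.
From U and F, R8 gives H.
From H and S, R4 gives R.
H, U, and R hold, so K follows (R7).
H: reached.
W: reached.
K: reached.
All 3 are reached.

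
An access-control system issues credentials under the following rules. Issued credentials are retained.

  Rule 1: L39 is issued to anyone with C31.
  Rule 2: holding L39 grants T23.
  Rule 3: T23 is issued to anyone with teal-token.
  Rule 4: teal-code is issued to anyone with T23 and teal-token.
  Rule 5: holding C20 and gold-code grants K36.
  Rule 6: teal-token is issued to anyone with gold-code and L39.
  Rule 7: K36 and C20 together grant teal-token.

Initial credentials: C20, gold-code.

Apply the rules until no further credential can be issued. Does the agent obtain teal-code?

Yes

Holding C20 and gold-code grants K36 (Rule 5).
Holding K36 and C20 grants teal-token (Rule 7).
Holding teal-token grants T23 (Rule 3).
Holding T23 and teal-token grants teal-code (Rule 4).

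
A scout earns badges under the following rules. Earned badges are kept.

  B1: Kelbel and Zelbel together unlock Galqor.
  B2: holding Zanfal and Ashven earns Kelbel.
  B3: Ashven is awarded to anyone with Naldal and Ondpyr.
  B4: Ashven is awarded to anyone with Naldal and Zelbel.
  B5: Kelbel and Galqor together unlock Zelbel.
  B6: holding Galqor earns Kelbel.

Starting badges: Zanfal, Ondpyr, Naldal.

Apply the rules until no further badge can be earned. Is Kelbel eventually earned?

With Naldal and Ondpyr, Ashven is earned (B3).
With Zanfal and Ashven, Kelbel is earned (B2).

Yes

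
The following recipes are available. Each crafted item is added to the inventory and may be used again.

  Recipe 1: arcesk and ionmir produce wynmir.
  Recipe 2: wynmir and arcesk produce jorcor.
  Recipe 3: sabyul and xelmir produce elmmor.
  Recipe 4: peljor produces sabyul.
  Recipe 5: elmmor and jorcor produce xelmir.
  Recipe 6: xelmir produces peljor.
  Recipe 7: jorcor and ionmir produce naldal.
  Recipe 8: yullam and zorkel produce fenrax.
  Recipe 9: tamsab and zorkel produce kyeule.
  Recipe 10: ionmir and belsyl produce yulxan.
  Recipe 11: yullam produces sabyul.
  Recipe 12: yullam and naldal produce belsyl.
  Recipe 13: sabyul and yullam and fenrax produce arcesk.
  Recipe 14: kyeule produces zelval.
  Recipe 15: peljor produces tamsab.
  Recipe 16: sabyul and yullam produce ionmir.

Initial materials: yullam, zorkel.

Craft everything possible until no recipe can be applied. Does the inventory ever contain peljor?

No

peljor would need xelmir (Recipe 6), but xelmir is never obtained.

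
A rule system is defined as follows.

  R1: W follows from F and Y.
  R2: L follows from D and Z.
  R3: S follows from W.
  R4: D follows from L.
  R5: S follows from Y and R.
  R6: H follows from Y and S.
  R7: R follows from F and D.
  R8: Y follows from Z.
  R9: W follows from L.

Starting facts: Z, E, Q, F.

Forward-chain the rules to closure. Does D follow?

D would need L (R4), but L is never established.

No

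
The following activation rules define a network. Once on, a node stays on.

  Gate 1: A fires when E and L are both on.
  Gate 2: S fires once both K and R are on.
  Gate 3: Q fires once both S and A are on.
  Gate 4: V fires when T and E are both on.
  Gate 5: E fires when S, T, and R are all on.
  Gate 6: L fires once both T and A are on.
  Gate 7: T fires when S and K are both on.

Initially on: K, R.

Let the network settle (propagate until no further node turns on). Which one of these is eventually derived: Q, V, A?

K and R are on, so S fires (Gate 2).
S and K are on, so T fires (Gate 7).
S, T, and R are on, so E fires (Gate 5).
T and E are on, so V fires (Gate 4).
Q would need S and A (Gate 3), but A never turns on. A would need E and L (Gate 1), but L never turns on.

V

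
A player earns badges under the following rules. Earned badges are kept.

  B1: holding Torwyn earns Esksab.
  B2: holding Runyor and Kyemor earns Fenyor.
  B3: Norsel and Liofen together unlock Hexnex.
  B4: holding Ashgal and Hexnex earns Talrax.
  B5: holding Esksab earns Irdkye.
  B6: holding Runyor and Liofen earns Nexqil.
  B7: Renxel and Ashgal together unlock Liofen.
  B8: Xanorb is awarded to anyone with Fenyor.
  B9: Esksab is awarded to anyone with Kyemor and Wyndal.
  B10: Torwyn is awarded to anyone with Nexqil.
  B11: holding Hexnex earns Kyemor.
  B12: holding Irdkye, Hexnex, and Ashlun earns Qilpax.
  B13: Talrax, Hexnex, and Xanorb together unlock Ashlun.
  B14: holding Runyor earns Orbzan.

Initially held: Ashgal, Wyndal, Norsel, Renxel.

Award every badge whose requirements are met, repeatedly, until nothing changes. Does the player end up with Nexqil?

No

Nexqil would need Runyor and Liofen (B6), but Runyor is never earned.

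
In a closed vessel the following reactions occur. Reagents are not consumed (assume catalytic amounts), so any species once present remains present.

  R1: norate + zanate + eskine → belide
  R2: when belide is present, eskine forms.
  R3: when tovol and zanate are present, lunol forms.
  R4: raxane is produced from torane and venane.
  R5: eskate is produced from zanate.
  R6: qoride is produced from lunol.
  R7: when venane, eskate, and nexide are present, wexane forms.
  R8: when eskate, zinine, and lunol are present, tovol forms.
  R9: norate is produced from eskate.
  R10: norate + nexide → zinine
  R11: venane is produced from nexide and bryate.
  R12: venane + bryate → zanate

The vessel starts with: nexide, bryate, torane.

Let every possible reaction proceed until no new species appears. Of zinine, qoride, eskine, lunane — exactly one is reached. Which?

nexide and bryate present → venane forms (R11).
venane and bryate present → zanate forms (R12).
zanate present → eskate forms (R5).
eskate present → norate forms (R9).
norate and nexide present → zinine forms (R10).
No rule produces lunane, and it is not given. eskine would need belide (R2), but belide never forms. qoride would need lunol (R6), but lunol never forms.

zinine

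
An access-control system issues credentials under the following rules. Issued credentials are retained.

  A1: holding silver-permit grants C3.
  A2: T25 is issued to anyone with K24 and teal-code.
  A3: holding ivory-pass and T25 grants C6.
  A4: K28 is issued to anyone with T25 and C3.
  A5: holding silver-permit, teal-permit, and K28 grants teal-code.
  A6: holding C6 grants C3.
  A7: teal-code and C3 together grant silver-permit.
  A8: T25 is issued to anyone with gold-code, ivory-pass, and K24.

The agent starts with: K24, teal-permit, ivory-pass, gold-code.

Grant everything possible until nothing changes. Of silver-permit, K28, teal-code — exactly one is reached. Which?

K28

Holding gold-code, ivory-pass, and K24 grants T25 (A8).
Holding ivory-pass and T25 grants C6 (A3).
Holding C6 grants C3 (A6).
Holding T25 and C3 grants K28 (A4).
teal-code would need silver-permit, teal-permit, and K28 (A5), but silver-permit is never granted. silver-permit would need teal-code and C3 (A7), but teal-code is never granted.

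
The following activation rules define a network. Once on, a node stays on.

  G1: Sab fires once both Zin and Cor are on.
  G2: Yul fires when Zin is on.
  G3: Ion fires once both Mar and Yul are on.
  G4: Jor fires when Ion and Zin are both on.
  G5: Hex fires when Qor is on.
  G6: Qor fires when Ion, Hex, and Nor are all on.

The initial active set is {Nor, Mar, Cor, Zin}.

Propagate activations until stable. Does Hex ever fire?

Hex would need Qor (G5), but Qor never turns on.

No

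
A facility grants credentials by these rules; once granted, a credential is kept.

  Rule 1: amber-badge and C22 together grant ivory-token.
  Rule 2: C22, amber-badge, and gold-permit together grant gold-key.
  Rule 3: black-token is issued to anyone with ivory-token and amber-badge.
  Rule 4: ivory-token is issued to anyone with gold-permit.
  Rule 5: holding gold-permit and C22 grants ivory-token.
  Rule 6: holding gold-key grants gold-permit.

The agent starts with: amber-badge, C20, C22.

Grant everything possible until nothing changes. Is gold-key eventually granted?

No

gold-key would need C22, amber-badge, and gold-permit (Rule 2), but gold-permit is never granted.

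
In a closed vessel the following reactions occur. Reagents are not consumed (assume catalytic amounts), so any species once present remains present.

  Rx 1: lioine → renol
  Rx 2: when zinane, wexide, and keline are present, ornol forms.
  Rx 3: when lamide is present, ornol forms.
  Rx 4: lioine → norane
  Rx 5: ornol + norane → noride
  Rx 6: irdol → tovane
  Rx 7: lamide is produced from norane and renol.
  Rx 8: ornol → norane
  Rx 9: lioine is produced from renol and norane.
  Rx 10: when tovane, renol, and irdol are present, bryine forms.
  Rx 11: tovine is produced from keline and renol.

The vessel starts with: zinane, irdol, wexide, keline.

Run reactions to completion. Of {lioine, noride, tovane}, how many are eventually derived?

2

zinane, wexide, and keline present → ornol forms (Rx 2).
irdol present → tovane forms (Rx 6).
ornol present → norane forms (Rx 8).
ornol and norane present → noride forms (Rx 5).
lioine would need renol and norane (Rx 9), but renol never forms.
noride: reached.
tovane: reached.
Reached: noride and tovane — 2 of the 3.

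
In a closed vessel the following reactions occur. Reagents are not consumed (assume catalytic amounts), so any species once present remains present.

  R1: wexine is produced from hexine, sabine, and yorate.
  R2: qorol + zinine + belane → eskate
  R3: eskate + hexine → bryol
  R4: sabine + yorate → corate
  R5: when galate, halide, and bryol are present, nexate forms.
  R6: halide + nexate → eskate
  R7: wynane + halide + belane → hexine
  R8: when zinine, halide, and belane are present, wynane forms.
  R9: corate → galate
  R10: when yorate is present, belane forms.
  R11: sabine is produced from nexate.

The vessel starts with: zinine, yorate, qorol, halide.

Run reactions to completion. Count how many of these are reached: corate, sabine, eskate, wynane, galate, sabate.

yorate present → belane forms (R10).
zinine, halide, and belane present → wynane forms (R8).
qorol, zinine, and belane present → eskate forms (R2).
corate would need sabine and yorate (R4), but sabine never forms.
sabine would need nexate (R11), but nexate never forms.
eskate: reached.
wynane: reached.
galate would need corate (R9), but corate never forms.
No rule produces sabate, and it is not given.
Reached: eskate and wynane — 2 of the 6.

2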